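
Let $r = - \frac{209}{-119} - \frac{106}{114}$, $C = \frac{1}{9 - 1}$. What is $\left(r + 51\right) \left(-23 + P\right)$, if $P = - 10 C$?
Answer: $- \frac{34099283}{27132} \approx -1256.8$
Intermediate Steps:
$C = \frac{1}{8} \approx 0.125$
$P = - \frac{5}{4}$ ($P = \left(-10\right) \frac{1}{8} = - \frac{5}{4} \approx -1.25$)
$r = \frac{5606}{6783}$ ($r = \left(-209\right) \left(- \frac{1}{119}\right) - \frac{53}{57} = \frac{209}{119} - \frac{53}{57} = \frac{5606}{6783} \approx 0.82648$)
$\left(r + 51\right) \left(-23 + P\right) = \left(\frac{5606}{6783} + 51\right) \left(-23 - \frac{5}{4}\right) = \frac{351539}{6783} \left(- \frac{97}{4}\right) = - \frac{34099283}{27132}$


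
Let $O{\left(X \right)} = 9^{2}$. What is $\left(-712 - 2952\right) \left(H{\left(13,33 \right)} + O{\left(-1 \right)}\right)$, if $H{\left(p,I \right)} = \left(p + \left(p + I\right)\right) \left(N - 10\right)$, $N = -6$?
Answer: $3162032$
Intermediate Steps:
$O{\left(X \right)} = 81$
$H{\left(p,I \right)} = - 32 p - 16 I$ ($H{\left(p,I \right)} = \left(p + \left(p + I\right)\right) \left(-6 - 10\right) = \left(p + \left(I + p\right)\right) \left(-16\right) = \left(I + 2 p\right) \left(-16\right) = - 32 p - 16 I$)
$\left(-712 - 2952\right) \left(H{\left(13,33 \right)} + O{\left(-1 \right)}\right) = \left(-712 - 2952\right) \left(\left(\left(-32\right) 13 - 528\right) + 81\right) = - 3664 \left(\left(-416 - 528\right) + 81\right) = - 3664 \left(-944 + 81\right) = \left(-3664\right) \left(-863\right) = 3162032$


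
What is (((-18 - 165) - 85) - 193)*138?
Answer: -63618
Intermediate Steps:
(((-18 - 165) - 85) - 193)*138 = ((-183 - 85) - 193)*138 = (-268 - 193)*138 = -461*138 = -63618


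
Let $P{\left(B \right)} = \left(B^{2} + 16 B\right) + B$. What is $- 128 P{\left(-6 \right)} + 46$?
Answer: $8494$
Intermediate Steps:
$P{\left(B \right)} = B^{2} + 17 B$
$- 128 P{\left(-6 \right)} + 46 = - 128 \left(- 6 \left(17 - 6\right)\right) + 46 = - 128 \left(\left(-6\right) 11\right) + 46 = \left(-128\right) \left(-66\right) + 46 = 8448 + 46 = 8494$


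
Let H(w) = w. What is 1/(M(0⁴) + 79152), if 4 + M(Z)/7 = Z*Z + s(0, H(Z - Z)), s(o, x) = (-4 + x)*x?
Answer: 1/79124 ≈ 1.2638e-5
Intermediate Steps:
s(o, x) = x*(-4 + x)
M(Z) = -28 + 7*Z² (M(Z) = -28 + 7*(Z*Z + (Z - Z)*(-4 + (Z - Z))) = -28 + 7*(Z² + 0*(-4 + 0)) = -28 + 7*(Z² + 0*(-4)) = -28 + 7*(Z² + 0) = -28 + 7*Z²)
1/(M(0⁴) + 79152) = 1/((-28 + 7*(0⁴)²) + 79152) = 1/((-28 + 7*0²) + 79152) = 1/((-28 + 7*0) + 79152) = 1/((-28 + 0) + 79152) = 1/(-28 + 79152) = 1/79124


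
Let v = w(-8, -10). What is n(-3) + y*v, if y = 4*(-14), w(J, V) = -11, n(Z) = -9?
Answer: 607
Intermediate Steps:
y = -56
v = -11
n(-3) + y*v = -9 - 56*(-11) = -9 + 616 = 607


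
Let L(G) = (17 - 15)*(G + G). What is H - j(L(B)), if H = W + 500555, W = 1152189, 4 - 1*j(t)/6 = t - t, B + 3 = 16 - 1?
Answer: 1652720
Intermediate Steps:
B = 12 (B = -3 + (16 - 1) = -3 + 15 = 12)
L(G) = 4*G (L(G) = 2*(2*G) = 4*G)
j(t) = 24 (j(t) = 24 - 6*(t - t) = 24 - 6*0 = 24 + 0 = 24)
H = 1652744 (H = 1152189 + 500555 = 1652744)
H - j(L(B)) = 1652744 - 1*24 = 1652744 - 24 = 1652720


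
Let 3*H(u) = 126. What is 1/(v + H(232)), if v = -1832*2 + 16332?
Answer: 1/12710 ≈ 7.8678e-5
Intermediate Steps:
H(u) = 42 (H(u) = (⅓)*126 = 42)
v = 12668 (v = -3664 + 16332 = 12668)
1/(v + H(232)) = 1/(12668 + 42) = 1/12710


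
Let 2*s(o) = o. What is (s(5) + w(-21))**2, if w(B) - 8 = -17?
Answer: 169/4 ≈ 42.250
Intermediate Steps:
w(B) = -9 (w(B) = 8 - 17 = -9)
s(o) = o/2
(s(5) + w(-21))**2 = ((1/2)*5 - 9)**2 = (5/2 - 9)**2 = (-13/2)**2 = 169/4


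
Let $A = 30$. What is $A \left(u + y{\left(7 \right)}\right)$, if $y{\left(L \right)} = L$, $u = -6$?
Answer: $30$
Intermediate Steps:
$A \left(u + y{\left(7 \right)}\right) = 30 \left(-6 + 7\right) = 30 \cdot 1 = 30$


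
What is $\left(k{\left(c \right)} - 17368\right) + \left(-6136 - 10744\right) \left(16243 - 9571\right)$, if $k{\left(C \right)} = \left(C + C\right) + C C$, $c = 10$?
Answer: $-112640608$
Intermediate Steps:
$k{\left(C \right)} = C^{2} + 2 C$ ($k{\left(C \right)} = 2 C + C^{2} = C^{2} + 2 C$)
$\left(k{\left(c \right)} - 17368\right) + \left(-6136 - 10744\right) \left(16243 - 9571\right) = \left(10 \left(2 + 10\right) - 17368\right) + \left(-6136 - 10744\right) \left(16243 - 9571\right) = \left(10 \cdot 12 - 17368\right) - 112623360 = \left(120 - 17368\right) - 112623360 = -17248 - 112623360 = -112640608$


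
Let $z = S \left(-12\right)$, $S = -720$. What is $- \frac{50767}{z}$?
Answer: $- \frac{50767}{8640} \approx -5.8758$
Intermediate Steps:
$z = 8640$ ($z = \left(-720\right) \left(-12\right) = 8640$)
$- \frac{50767}{z} = - \frac{50767}{8640}$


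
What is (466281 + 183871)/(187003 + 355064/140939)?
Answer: 91631772728/26356370881 ≈ 3.4766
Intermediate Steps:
(466281 + 183871)/(187003 + 355064/140939) = 650152/(187003 + 355064*(1/140939)) = 650152/(187003 + 355064/140939) = 650152/(26356370881/140939) = 650152*(140939/26356370881) = 91631772728/26356370881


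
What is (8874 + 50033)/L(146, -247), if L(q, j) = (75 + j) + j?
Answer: -58907/419 ≈ -140.59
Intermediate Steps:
L(q, j) = 75 + 2*j
(8874 + 50033)/L(146, -247) = (8874 + 50033)/(75 + 2*(-247)) = 58907/(75 - 494) = 58907/(-419) = 58907*(-1/419) = -58907/419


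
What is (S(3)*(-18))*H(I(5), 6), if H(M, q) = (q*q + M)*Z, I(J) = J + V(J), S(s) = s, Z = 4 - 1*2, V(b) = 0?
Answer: -4428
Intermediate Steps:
Z = 2 (Z = 4 - 2 = 2)
I(J) = J (I(J) = J + 0 = J)
H(M, q) = 2*M + 2*q² (H(M, q) = (q*q + M)*2 = (q² + M)*2 = (M + q²)*2 = 2*M + 2*q²)
(S(3)*(-18))*H(I(5), 6) = (3*(-18))*(2*5 + 2*6²) = -54*(10 + 2*36) = -54*(10 + 72) = -54*82 = -4428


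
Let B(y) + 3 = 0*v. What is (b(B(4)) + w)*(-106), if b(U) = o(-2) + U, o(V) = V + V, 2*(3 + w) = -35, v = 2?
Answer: 2915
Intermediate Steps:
w = -41/2 (w = -3 + (½)*(-35) = -3 - 35/2 = -41/2 ≈ -20.500)
o(V) = 2*V
B(y) = -3 (B(y) = -3 + 0*2 = -3 + 0 = -3)
b(U) = -4 + U (b(U) = 2*(-2) + U = -4 + U)
(b(B(4)) + w)*(-106) = ((-4 - 3) - 41/2)*(-106) = (-7 - 41/2)*(-106) = -55/2*(-106) = 2915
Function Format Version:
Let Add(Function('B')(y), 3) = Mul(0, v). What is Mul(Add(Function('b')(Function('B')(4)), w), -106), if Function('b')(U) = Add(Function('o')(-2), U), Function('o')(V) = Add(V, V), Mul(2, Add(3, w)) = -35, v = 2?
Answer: 2915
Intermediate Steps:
w = Rational(-41, 2) (w = Add(-3, Mul(Rational(1, 2), -35)) = Add(-3, Rational(-35, 2)) = Rational(-41, 2) ≈ -20.500)
Function('o')(V) = Mul(2, V)
Function('B')(y) = -3 (Function('B')(y) = Add(-3, Mul(0, 2)) = Add(-3, 0) = -3)
Function('b')(U) = Add(-4, U) (Function('b')(U) = Add(Mul(2, -2), U) = Add(-4, U))
Mul(Add(Function('b')(Function('B')(4)), w), -106) = Mul(Add(Add(-4, -3), Rational(-41, 2)), -106) = Mul(Add(-7, Rational(-41, 2)), -106) = Mul(Rational(-55, 2), -106) = 2915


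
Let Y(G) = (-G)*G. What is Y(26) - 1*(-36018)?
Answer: 35342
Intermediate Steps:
Y(G) = -G**2
Y(26) - 1*(-36018) = -1*26**2 - 1*(-36018) = -1*676 + 36018 = -676 + 36018 = 35342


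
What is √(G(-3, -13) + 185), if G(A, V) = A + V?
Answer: 13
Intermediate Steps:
√(G(-3, -13) + 185) = √((-3 - 13) + 185) = √(-16 + 185) = √169 = 13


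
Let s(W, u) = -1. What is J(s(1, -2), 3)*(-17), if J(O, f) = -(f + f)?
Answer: 102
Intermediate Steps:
J(O, f) = -2*f
J(s(1, -2), 3)*(-17) = -2*3*(-17) = -6*(-17) = 102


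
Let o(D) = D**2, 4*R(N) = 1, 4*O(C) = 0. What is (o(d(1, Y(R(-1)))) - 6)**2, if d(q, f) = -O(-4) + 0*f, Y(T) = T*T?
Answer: 36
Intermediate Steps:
O(C) = 0 (O(C) = (1/4)*0 = 0)
R(N) = 1/4 (R(N) = (1/4)*1 = 1/4)
Y(T) = T**2
d(q, f) = 0 (d(q, f) = -1*0 + 0*f = 0 + 0 = 0)
(o(d(1, Y(R(-1)))) - 6)**2 = (0**2 - 6)**2 = (0 - 6)**2 = (-6)**2 = 36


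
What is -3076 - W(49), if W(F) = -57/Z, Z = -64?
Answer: -196921/64 ≈ -3076.9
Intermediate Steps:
W(F) = 57/64 (W(F) = -57/(-64) = -57*(-1/64) = 57/64)
-3076 - W(49) = -3076 - 1*57/64 = -3076 - 57/64 = -196921/64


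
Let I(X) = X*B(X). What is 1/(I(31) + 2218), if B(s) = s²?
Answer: 1/32009 ≈ 3.1241e-5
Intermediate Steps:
I(X) = X³ (I(X) = X*X² = X³)
1/(I(31) + 2218) = 1/(31³ + 2218) = 1/(29791 + 2218) = 1/32009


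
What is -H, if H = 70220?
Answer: -70220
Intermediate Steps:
-H = -1*70220 = -70220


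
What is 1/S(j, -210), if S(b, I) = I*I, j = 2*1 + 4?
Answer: 1/44100 ≈ 2.2676e-5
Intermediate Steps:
j = 6 (j = 2 + 4 = 6)
S(b, I) = I²
1/S(j, -210) = 1/((-210)²) = 1/44100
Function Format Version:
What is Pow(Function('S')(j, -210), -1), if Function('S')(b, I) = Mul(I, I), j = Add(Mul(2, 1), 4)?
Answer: Rational(1, 44100) ≈ 2.2676e-5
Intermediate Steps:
j = 6 (j = Add(2, 4) = 6)
Function('S')(b, I) = Pow(I, 2)
Pow(Function('S')(j, -210), -1) = Pow(Pow(-210, 2), -1) = Pow(44100, -1) = Rational(1, 44100)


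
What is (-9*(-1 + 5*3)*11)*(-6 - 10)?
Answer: 22176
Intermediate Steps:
(-9*(-1 + 5*3)*11)*(-6 - 10) = (-9*(-1 + 15)*11)*(-16) = (-9*14*11)*(-16) = -126*11*(-16) = -1386*(-16) = 22176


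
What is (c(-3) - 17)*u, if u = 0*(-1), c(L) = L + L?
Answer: 0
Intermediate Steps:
c(L) = 2*L
u = 0
(c(-3) - 17)*u = (2*(-3) - 17)*0 = (-6 - 17)*0 = -23*0 = 0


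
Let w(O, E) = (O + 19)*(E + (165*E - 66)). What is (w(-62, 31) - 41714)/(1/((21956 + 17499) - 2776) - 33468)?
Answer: 9542188566/1227572771 ≈ 7.7732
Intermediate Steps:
w(O, E) = (-66 + 166*E)*(19 + O) (w(O, E) = (19 + O)*(E + (-66 + 165*E)) = (19 + O)*(-66 + 166*E) = (-66 + 166*E)*(19 + O))
(w(-62, 31) - 41714)/(1/((21956 + 17499) - 2776) - 33468) = ((-1254 - 66*(-62) + 3154*31 + 166*31*(-62)) - 41714)/(1/((21956 + 17499) - 2776) - 33468) = ((-1254 + 4092 + 97774 - 319052) - 41714)/(1/(39455 - 2776) - 33468) = (-218440 - 41714)/(1/36679 - 33468) = -260154/(1/36679 - 33468) = -260154/(-1227572771/36679) = -260154*(-36679/1227572771) = 9542188566/1227572771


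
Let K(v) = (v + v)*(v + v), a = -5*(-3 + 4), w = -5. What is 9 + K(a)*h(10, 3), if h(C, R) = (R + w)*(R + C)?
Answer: -2591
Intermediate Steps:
a = -5 (a = -5*1 = -5)
h(C, R) = (-5 + R)*(C + R) (h(C, R) = (R - 5)*(R + C) = (-5 + R)*(C + R))
K(v) = 4*v**2 (K(v) = (2*v)*(2*v) = 4*v**2)
9 + K(a)*h(10, 3) = 9 + (4*(-5)**2)*(3**2 - 5*10 - 5*3 + 10*3) = 9 + (4*25)*(9 - 50 - 15 + 30) = 9 + 100*(-26) = 9 - 2600 = -2591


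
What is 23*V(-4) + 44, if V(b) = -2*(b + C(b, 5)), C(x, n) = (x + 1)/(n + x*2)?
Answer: 182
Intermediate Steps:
C(x, n) = (1 + x)/(n + 2*x)
V(b) = -2*b - 2*(1 + b)/(5 + 2*b) (V(b) = -2*(b + (1 + b)/(5 + 2*b)) = -2*b - 2*(1 + b)/(5 + 2*b))
23*V(-4) + 44 = 23*(2*(-1 - 6*(-4) - 2*(-4)²)/(5 + 2*(-4))) + 44 = 23*(2*(-1 + 24 - 2*16)/(5 - 8)) + 44 = 23*(2*(-1 + 24 - 32)/(-3)) + 44 = 23*(2*(-⅓)*(-9)) + 44 = 23*6 + 44 = 138 + 44 = 182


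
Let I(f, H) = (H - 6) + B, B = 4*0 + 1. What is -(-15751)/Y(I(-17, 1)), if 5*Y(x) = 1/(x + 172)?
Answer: 13230840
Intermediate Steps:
B = 1 (B = 0 + 1 = 1)
I(f, H) = -5 + H (I(f, H) = (H - 6) + 1 = (-6 + H) + 1 = -5 + H)
Y(x) = 1/(5*(172 + x)) (Y(x) = 1/(5*(x + 172)) = 1/(5*(172 + x)))
-(-15751)/Y(I(-17, 1)) = -(-15751)/(1/(5*(172 + (-5 + 1)))) = -(-15751)/(1/(5*(172 - 4))) = -(-15751)/((⅕)/168) = -(-15751)/((⅕)*(1/168)) = -(-15751)/1/840 = -(-15751)*840 = -1*(-13230840) = 13230840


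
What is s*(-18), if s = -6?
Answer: 108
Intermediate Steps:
s*(-18) = -6*(-18) = 108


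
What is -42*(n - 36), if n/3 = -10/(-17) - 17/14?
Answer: 27045/17 ≈ 1590.9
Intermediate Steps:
n = -447/238 (n = 3*(-10/(-17) - 17/14) = 3*(-10*(-1/17) - 17*1/14) = 3*(10/17 - 17/14) = 3*(-149/238) = -447/238 ≈ -1.8782)
-42*(n - 36) = -42*(-447/238 - 36) = -42*(-9015/238) = 27045/17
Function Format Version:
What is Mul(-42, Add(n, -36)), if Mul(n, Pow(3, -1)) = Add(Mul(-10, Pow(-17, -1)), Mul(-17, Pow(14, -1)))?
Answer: Rational(27045, 17) ≈ 1590.9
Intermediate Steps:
n = Rational(-447, 238) (n = Mul(3, Add(Mul(-10, Pow(-17, -1)), Mul(-17, Pow(14, -1)))) = Mul(3, Add(Mul(-10, Rational(-1, 17)), Mul(-17, Rational(1, 14)))) = Mul(3, Add(Rational(10, 17), Rational(-17, 14))) = Mul(3, Rational(-149, 238)) = Rational(-447, 238) ≈ -1.8782)
Mul(-42, Add(n, -36)) = Mul(-42, Add(Rational(-447, 238), -36)) = Mul(-42, Rational(-9015, 238)) = Rational(27045, 17)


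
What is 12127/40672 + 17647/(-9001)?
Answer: -608583657/366088672 ≈ -1.6624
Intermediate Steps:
12127/40672 + 17647/(-9001) = 12127*(1/40672) + 17647*(-1/9001) = 12127/40672 - 17647/9001 = -608583657/366088672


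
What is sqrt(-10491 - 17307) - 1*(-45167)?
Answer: 45167 + I*sqrt(27798) ≈ 45167.0 + 166.73*I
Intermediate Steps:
sqrt(-10491 - 17307) - 1*(-45167) = sqrt(-27798) + 45167 = I*sqrt(27798) + 45167 = 45167 + I*sqrt(27798)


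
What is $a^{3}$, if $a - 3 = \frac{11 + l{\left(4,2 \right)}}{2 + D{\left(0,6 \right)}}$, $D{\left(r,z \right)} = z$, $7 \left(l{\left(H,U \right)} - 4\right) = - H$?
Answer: $\frac{19465109}{175616} \approx 110.84$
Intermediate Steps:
$l{\left(H,U \right)} = 4 - \frac{H}{7}$ ($l{\left(H,U \right)} = 4 + \frac{\left(-1\right) H}{7} = 4 - \frac{H}{7}$)
$a = \frac{269}{56}$ ($a = 3 + \frac{11 + \left(4 - \frac{4}{7}\right)}{2 + 6} = 3 + \frac{11 + \left(4 - \frac{4}{7}\right)}{8} = 3 + \left(11 + \frac{24}{7}\right) \frac{1}{8} = 3 + \frac{101}{7} \cdot \frac{1}{8} = 3 + \frac{101}{56} = \frac{269}{56} \approx 4.8036$)
$a^{3} = \left(\frac{269}{56}\right)^{3} = \frac{19465109}{175616}$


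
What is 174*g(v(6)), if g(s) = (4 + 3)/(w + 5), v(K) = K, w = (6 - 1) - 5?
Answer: 1218/5 ≈ 243.60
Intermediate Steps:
w = 0 (w = 5 - 5 = 0)
g(s) = 7/5 (g(s) = (4 + 3)/(0 + 5) = 7/5)
174*g(v(6)) = 174*(7/5) = 1218/5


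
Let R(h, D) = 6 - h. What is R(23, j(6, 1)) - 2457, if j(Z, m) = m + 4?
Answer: -2474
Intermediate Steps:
j(Z, m) = 4 + m
R(23, j(6, 1)) - 2457 = (6 - 1*23) - 2457 = (6 - 23) - 2457 = -17 - 2457 = -2474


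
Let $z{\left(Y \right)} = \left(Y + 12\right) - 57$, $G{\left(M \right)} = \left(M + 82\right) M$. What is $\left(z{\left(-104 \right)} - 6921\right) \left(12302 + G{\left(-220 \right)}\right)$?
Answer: $-301620340$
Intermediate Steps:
$G{\left(M \right)} = M \left(82 + M\right)$ ($G{\left(M \right)} = \left(82 + M\right) M = M \left(82 + M\right)$)
$z{\left(Y \right)} = -45 + Y$ ($z{\left(Y \right)} = \left(12 + Y\right) - 57 = -45 + Y$)
$\left(z{\left(-104 \right)} - 6921\right) \left(12302 + G{\left(-220 \right)}\right) = \left(\left(-45 - 104\right) - 6921\right) \left(12302 - 220 \left(82 - 220\right)\right) = \left(-149 - 6921\right) \left(12302 - -30360\right) = - 7070 \left(12302 + 30360\right) = \left(-7070\right) 42662 = -301620340$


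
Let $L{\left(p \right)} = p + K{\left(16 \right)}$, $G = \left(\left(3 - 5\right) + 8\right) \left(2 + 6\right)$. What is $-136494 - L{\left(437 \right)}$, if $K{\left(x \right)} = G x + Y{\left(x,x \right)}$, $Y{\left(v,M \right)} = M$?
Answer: $-137715$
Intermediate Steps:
$G = 48$ ($G = \left(-2 + 8\right) 8 = 6 \cdot 8 = 48$)
$K{\left(x \right)} = 49 x$ ($K{\left(x \right)} = 48 x + x = 49 x$)
$L{\left(p \right)} = 784 + p$ ($L{\left(p \right)} = p + 49 \cdot 16 = p + 784 = 784 + p$)
$-136494 - L{\left(437 \right)} = -136494 - \left(784 + 437\right) = -136494 - 1221 = -137715$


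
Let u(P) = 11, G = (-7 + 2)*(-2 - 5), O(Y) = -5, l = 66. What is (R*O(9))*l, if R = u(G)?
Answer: -3630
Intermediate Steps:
G = 35 (G = -5*(-7) = 35)
R = 11
(R*O(9))*l = (11*(-5))*66 = -55*66 = -3630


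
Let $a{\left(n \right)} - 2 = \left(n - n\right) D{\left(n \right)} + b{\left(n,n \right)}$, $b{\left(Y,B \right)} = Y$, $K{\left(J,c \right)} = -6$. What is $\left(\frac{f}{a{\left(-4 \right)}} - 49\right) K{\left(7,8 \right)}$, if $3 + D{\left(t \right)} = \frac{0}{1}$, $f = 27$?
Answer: $375$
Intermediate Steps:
$D{\left(t \right)} = -3$ ($D{\left(t \right)} = -3 + \frac{0}{1} = -3 + 0 \cdot 1 = -3 + 0 = -3$)
$a{\left(n \right)} = 2 + n$ ($a{\left(n \right)} = 2 + \left(\left(n - n\right) \left(-3\right) + n\right) = 2 + \left(0 \left(-3\right) + n\right) = 2 + \left(0 + n\right) = 2 + n$)
$\left(\frac{f}{a{\left(-4 \right)}} - 49\right) K{\left(7,8 \right)} = \left(\frac{27}{2 - 4} - 49\right) \left(-6\right) = \left(\frac{27}{-2} - 49\right) \left(-6\right) = \left(27 \left(- \frac{1}{2}\right) - 49\right) \left(-6\right) = \left(- \frac{27}{2} - 49\right) \left(-6\right) = \left(- \frac{125}{2}\right) \left(-6\right) = 375$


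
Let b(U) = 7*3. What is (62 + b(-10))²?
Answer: 6889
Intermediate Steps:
b(U) = 21
(62 + b(-10))² = (62 + 21)² = 83² = 6889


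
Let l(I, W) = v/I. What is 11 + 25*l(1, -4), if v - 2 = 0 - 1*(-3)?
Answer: 136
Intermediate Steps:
v = 5 (v = 2 + (0 - 1*(-3)) = 2 + (0 + 3) = 2 + 3 = 5)
l(I, W) = 5/I
11 + 25*l(1, -4) = 11 + 25*(5/1) = 11 + 25*(5*1) = 11 + 25*5 = 11 + 125 = 136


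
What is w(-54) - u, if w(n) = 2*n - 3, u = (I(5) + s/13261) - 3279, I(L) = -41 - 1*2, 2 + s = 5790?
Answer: 42575283/13261 ≈ 3210.6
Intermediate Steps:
s = 5788 (s = -2 + 5790 = 5788)
I(L) = -43 (I(L) = -41 - 2 = -43)
u = -44047254/13261 (u = (-43 + 5788/13261) - 3279 = -564435/13261 - 3279 = -44047254/13261 ≈ -3321.6)
w(n) = -3 + 2*n
w(-54) - u = (-3 + 2*(-54)) - 1*(-44047254/13261) = (-3 - 108) + 44047254/13261 = -111 + 44047254/13261 = 42575283/13261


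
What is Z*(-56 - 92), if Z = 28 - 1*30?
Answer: 296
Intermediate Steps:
Z = -2 (Z = 28 - 30 = -2)
Z*(-56 - 92) = -2*(-56 - 92) = -2*(-148) = 296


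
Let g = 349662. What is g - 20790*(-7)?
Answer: 495192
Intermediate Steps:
g - 20790*(-7) = 349662 - 20790*(-7) = 349662 + 145530 = 495192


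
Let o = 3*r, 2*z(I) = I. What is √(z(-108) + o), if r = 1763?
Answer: √5235 ≈ 72.353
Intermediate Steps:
z(I) = I/2
o = 5289 (o = 3*1763 = 5289)
√(z(-108) + o) = √((½)*(-108) + 5289) = √(-54 + 5289) = √5235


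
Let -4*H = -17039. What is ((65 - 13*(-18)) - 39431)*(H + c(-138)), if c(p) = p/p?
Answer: -166731669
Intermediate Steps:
H = 17039/4 (H = -¼*(-17039) = 17039/4 ≈ 4259.8)
c(p) = 1
((65 - 13*(-18)) - 39431)*(H + c(-138)) = ((65 - 13*(-18)) - 39431)*(17039/4 + 1) = ((65 + 234) - 39431)*(17043/4) = (299 - 39431)*(17043/4) = -39132*17043/4 = -166731669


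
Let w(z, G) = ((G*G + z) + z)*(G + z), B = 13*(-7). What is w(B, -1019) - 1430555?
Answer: -1153809245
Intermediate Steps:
B = -91
w(z, G) = (G + z)*(G² + 2*z) (w(z, G) = ((G² + z) + z)*(G + z) = ((z + G²) + z)*(G + z) = (G² + 2*z)*(G + z) = (G + z)*(G² + 2*z))
w(B, -1019) - 1430555 = ((-1019)³ + 2*(-91)² - 91*(-1019)² + 2*(-1019)*(-91)) - 1430555 = (-1058089859 + 2*8281 - 91*1038361 + 185458) - 1430555 = (-1058089859 + 16562 - 94490851 + 185458) - 1430555 = -1152378690 - 1430555 = -1153809245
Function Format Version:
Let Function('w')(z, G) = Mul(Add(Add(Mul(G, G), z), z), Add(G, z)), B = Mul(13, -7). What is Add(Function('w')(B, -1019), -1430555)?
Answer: -1153809245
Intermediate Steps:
B = -91
Function('w')(z, G) = Mul(Add(G, z), Add(Pow(G, 2), Mul(2, z))) (Function('w')(z, G) = Mul(Add(Add(Pow(G, 2), z), z), Add(G, z)) = Mul(Add(Add(z, Pow(G, 2)), z), Add(G, z)) = Mul(Add(Pow(G, 2), Mul(2, z)), Add(G, z)) = Mul(Add(G, z), Add(Pow(G, 2), Mul(2, z))))
Add(Function('w')(B, -1019), -1430555) = Add(Add(Pow(-1019, 3), Mul(2, Pow(-91, 2)), Mul(-91, Pow(-1019, 2)), Mul(2, -1019, -91)), -1430555) = Add(Add(-1058089859, Mul(2, 8281), Mul(-91, 1038361), 185458), -1430555) = Add(Add(-1058089859, 16562, -94490851, 185458), -1430555) = Add(-1152378690, -1430555) = -1153809245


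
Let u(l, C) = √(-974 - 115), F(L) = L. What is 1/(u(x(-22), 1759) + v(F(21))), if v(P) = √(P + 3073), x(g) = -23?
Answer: 1/(√3094 + 33*I) ≈ 0.013298 - 0.0078891*I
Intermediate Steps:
u(l, C) = 33*I (u(l, C) = √(-1089) = 33*I)
v(P) = √(3073 + P)
1/(u(x(-22), 1759) + v(F(21))) = 1/(33*I + √(3073 + 21)) = 1/(33*I + √3094) = 1/(√3094 + 33*I)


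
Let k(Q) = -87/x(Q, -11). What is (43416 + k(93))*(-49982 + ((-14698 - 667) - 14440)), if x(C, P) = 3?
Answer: -3461718569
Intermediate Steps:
k(Q) = -29 (k(Q) = -87/3 = -87*1/3 = -29)
(43416 + k(93))*(-49982 + ((-14698 - 667) - 14440)) = (43416 - 29)*(-49982 + ((-14698 - 667) - 14440)) = 43387*(-49982 + (-15365 - 14440)) = 43387*(-49982 - 29805) = 43387*(-79787) = -3461718569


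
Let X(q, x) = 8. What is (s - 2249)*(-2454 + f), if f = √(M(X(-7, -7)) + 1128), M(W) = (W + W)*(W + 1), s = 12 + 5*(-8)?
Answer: 5587758 - 4554*√318 ≈ 5.5066e+6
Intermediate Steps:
s = -28 (s = 12 - 40 = -28)
M(W) = 2*W*(1 + W) (M(W) = (2*W)*(1 + W) = 2*W*(1 + W))
f = 2*√318 (f = √(2*8*(1 + 8) + 1128) = √(2*8*9 + 1128) = √(144 + 1128) = √1272 = 2*√318 ≈ 35.665)
(s - 2249)*(-2454 + f) = (-28 - 2249)*(-2454 + 2*√318) = -2277*(-2454 + 2*√318) = 5587758 - 4554*√318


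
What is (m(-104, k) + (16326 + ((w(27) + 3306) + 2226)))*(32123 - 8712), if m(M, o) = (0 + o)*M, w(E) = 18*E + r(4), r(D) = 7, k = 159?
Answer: 136134965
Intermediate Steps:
w(E) = 7 + 18*E (w(E) = 18*E + 7 = 7 + 18*E)
m(M, o) = M*o (m(M, o) = o*M = M*o)
(m(-104, k) + (16326 + ((w(27) + 3306) + 2226)))*(32123 - 8712) = (-104*159 + (16326 + (((7 + 18*27) + 3306) + 2226)))*(32123 - 8712) = (-16536 + (16326 + (((7 + 486) + 3306) + 2226)))*23411 = (-16536 + (16326 + ((493 + 3306) + 2226)))*23411 = (-16536 + (16326 + (3799 + 2226)))*23411 = (-16536 + (16326 + 6025))*23411 = (-16536 + 22351)*23411 = 5815*23411 = 136134965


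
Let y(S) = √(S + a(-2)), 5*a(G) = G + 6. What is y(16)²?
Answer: 84/5 ≈ 16.800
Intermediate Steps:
a(G) = 6/5 + G/5 (a(G) = (G + 6)/5 = (6 + G)/5 = 6/5 + G/5)
y(S) = √(⅘ + S) (y(S) = √(S + (6/5 + (⅕)*(-2))) = √(S + (6/5 - ⅖)) = √(S + ⅘) = √(⅘ + S))
y(16)² = (√(20 + 25*16)/5)² = (√(20 + 400)/5)² = (√420/5)² = ((2*√105)/5)² = (2*√105/5)² = 84/5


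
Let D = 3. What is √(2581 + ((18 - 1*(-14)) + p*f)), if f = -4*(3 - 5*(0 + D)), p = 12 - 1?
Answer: 3*√349 ≈ 56.045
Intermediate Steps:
p = 11
f = 48 (f = -4*(3 - 5*(0 + 3)) = -4*(3 - 5*3) = -4*(3 - 15) = -4*(-12) = 48)
√(2581 + ((18 - 1*(-14)) + p*f)) = √(2581 + ((18 - 1*(-14)) + 11*48)) = √(2581 + ((18 + 14) + 528)) = √(2581 + (32 + 528)) = √(2581 + 560) = √3141 = 3*√349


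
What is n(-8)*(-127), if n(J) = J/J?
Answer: -127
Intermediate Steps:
n(J) = 1
n(-8)*(-127) = 1*(-127) = -127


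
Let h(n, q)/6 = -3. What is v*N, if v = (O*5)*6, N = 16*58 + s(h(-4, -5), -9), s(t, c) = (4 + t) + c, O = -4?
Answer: -108600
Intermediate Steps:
h(n, q) = -18 (h(n, q) = 6*(-3) = -18)
s(t, c) = 4 + c + t
N = 905 (N = 16*58 + (4 - 9 - 18) = 928 - 23 = 905)
v = -120 (v = -4*5*6 = -20*6 = -120)
v*N = -120*905 = -108600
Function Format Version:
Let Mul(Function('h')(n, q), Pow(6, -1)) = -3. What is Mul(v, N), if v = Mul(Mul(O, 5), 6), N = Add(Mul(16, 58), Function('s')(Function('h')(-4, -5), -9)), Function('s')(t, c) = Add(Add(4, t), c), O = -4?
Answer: -108600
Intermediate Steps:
Function('h')(n, q) = -18 (Function('h')(n, q) = Mul(6, -3) = -18)
Function('s')(t, c) = Add(4, c, t)
N = 905 (N = Add(Mul(16, 58), Add(4, -9, -18)) = Add(928, -23) = 905)
v = -120 (v = Mul(Mul(-4, 5), 6) = Mul(-20, 6) = -120)
Mul(v, N) = Mul(-120, 905) = -108600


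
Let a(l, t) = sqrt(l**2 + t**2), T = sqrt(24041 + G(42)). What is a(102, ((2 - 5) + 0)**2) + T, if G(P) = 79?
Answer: 3*sqrt(1165) + 6*sqrt(670) ≈ 257.70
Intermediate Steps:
T = 6*sqrt(670) (T = sqrt(24041 + 79) = sqrt(24120) = 6*sqrt(670) ≈ 155.31)
a(102, ((2 - 5) + 0)**2) + T = sqrt(102**2 + (((2 - 5) + 0)**2)**2) + 6*sqrt(670) = sqrt(10404 + ((-3 + 0)**2)**2) + 6*sqrt(670) = sqrt(10404 + ((-3)**2)**2) + 6*sqrt(670) = sqrt(10404 + 9**2) + 6*sqrt(670) = sqrt(10404 + 81) + 6*sqrt(670) = sqrt(10485) + 6*sqrt(670) = 3*sqrt(1165) + 6*sqrt(670)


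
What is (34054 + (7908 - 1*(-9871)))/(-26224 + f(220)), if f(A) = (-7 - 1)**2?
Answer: -51833/26160 ≈ -1.9814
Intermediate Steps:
f(A) = 64 (f(A) = (-8)**2 = 64)
(34054 + (7908 - 1*(-9871)))/(-26224 + f(220)) = (34054 + (7908 - 1*(-9871)))/(-26224 + 64) = (34054 + (7908 + 9871))/(-26160) = (34054 + 17779)*(-1/26160) = 51833*(-1/26160) = -51833/26160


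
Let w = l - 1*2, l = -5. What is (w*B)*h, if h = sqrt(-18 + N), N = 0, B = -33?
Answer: 693*I*sqrt(2) ≈ 980.05*I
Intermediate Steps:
w = -7 (w = -5 - 1*2 = -5 - 2 = -7)
h = 3*I*sqrt(2) (h = sqrt(-18 + 0) = sqrt(-18) = 3*I*sqrt(2) ≈ 4.2426*I)
(w*B)*h = (-7*(-33))*(3*I*sqrt(2)) = 231*(3*I*sqrt(2)) = 693*I*sqrt(2)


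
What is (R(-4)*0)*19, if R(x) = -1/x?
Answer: 0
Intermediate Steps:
(R(-4)*0)*19 = (-1/(-4)*0)*19 = (-1*(-¼)*0)*19 = ((¼)*0)*19 = 0*19 = 0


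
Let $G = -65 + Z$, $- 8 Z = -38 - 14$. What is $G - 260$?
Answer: $- \frac{637}{2} \approx -318.5$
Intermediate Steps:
$Z = \frac{13}{2}$ ($Z = - \frac{-38 - 14}{8} = \left(- \frac{1}{8}\right) \left(-52\right) = \frac{13}{2} \approx 6.5$)
$G = - \frac{117}{2}$ ($G = -65 + \frac{13}{2} = - \frac{117}{2} \approx -58.5$)
$G - 260 = - \frac{117}{2} - 260 = - \frac{637}{2}$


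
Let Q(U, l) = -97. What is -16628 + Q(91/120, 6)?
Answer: -16725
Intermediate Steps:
-16628 + Q(91/120, 6) = -16628 - 97 = -16725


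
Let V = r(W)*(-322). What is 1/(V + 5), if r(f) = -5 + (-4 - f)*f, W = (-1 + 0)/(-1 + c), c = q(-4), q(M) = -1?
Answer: 2/4679 ≈ 0.00042744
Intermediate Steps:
c = -1
W = ½ (W = (-1 + 0)/(-1 - 1) = -1/(-2) = -1*(-½) = ½ ≈ 0.50000)
r(f) = -5 + f*(-4 - f)
V = 4669/2 (V = (-5 - (½)² - 4*½)*(-322) = (-5 - 1*¼ - 2)*(-322) = (-5 - ¼ - 2)*(-322) = -29/4*(-322) = 4669/2 ≈ 2334.5)
1/(V + 5) = 1/(4669/2 + 5) = 1/(4679/2) = 2/4679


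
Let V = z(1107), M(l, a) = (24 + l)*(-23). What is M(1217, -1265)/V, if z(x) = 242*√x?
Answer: -28543*√123/89298 ≈ -3.5450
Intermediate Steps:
M(l, a) = -552 - 23*l
V = 726*√123 (V = 242*√1107 = 242*(3*√123) = 726*√123 ≈ 8051.7)
M(1217, -1265)/V = (-552 - 23*1217)/((726*√123)) = (-552 - 27991)*(√123/89298) = -28543*√123/89298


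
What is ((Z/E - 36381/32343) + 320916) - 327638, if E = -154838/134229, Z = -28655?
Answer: 30244335928553/1669308478 ≈ 18118.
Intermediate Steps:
E = -154838/134229 (E = -154838*1/134229 = -154838/134229 ≈ -1.1535)
((Z/E - 36381/32343) + 320916) - 327638 = ((-28655/(-154838/134229) - 36381/32343) + 320916) - 327638 = ((-28655*(-134229/154838) - 36381*1/32343) + 320916) - 327638 = ((3846331995/154838 - 12127/10781) + 320916) - 327638 = (41465427517669/1669308478 + 320916) - 327638 = 577173227043517/1669308478 - 327638 = 30244335928553/1669308478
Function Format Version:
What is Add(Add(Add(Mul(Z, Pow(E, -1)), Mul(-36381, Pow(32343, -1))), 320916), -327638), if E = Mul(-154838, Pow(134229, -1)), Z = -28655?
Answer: Rational(30244335928553, 1669308478) ≈ 18118.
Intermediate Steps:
E = Rational(-154838, 134229) (E = Mul(-154838, Rational(1, 134229)) = Rational(-154838, 134229) ≈ -1.1535)
Add(Add(Add(Mul(Z, Pow(E, -1)), Mul(-36381, Pow(32343, -1))), 320916), -327638) = Add(Add(Add(Mul(-28655, Pow(Rational(-154838, 134229), -1)), Mul(-36381, Pow(32343, -1))), 320916), -327638) = Add(Add(Add(Mul(-28655, Rational(-134229, 154838)), Mul(-36381, Rational(1, 32343))), 320916), -327638) = Add(Add(Add(Rational(3846331995, 154838), Rational(-12127, 10781)), 320916), -327638) = Add(Add(Rational(41465427517669, 1669308478), 320916), -327638) = Add(Rational(577173227043517, 1669308478), -327638) = Rational(30244335928553, 1669308478)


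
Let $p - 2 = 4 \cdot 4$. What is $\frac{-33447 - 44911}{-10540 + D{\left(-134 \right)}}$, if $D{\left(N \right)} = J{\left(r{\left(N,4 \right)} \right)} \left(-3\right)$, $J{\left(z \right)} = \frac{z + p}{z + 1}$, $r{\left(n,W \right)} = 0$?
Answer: $\frac{39179}{5297} \approx 7.3965$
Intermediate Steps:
$p = 18$ ($p = 2 + 4 \cdot 4 = 2 + 16 = 18$)
$J{\left(z \right)} = \frac{18 + z}{1 + z}$ ($J{\left(z \right)} = \frac{z + 18}{z + 1} = \frac{18 + z}{1 + z}$)
$D{\left(N \right)} = -54$ ($D{\left(N \right)} = \frac{18 + 0}{1 + 0} \left(-3\right) = 1^{-1} \cdot 18 \left(-3\right) = 1 \cdot 18 \left(-3\right) = 18 \left(-3\right) = -54$)
$\frac{-33447 - 44911}{-10540 + D{\left(-134 \right)}} = \frac{-33447 - 44911}{-10540 - 54} = - \frac{78358}{-10594} = \left(-78358\right) \left(- \frac{1}{10594}\right) = \frac{39179}{5297}$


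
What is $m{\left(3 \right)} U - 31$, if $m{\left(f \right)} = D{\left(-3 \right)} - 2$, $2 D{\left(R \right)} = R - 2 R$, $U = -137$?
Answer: $\frac{75}{2} \approx 37.5$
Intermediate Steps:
$D{\left(R \right)} = - \frac{R}{2}$ ($D{\left(R \right)} = \frac{R - 2 R}{2} = \frac{\left(-1\right) R}{2} = - \frac{R}{2}$)
$m{\left(f \right)} = - \frac{1}{2}$ ($m{\left(f \right)} = \left(- \frac{1}{2}\right) \left(-3\right) - 2 = \frac{3}{2} - 2 = - \frac{1}{2}$)
$m{\left(3 \right)} U - 31 = \left(- \frac{1}{2}\right) \left(-137\right) - 31 = \frac{137}{2} - 31 = \frac{75}{2}$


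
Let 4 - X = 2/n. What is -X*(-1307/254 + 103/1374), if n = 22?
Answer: 19023802/959739 ≈ 19.822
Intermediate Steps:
X = 43/11 (X = 4 - 2/22 = 4 - 1*1/11 = 4 - 1/11 = 43/11 ≈ 3.9091)
-X*(-1307/254 + 103/1374) = -43*(-1307/254 + 103/1374)/11 = -43*(-442414)/(11*87249) = -1*(-19023802/959739) = 19023802/959739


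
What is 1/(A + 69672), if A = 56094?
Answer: 1/125766 ≈ 7.9513e-6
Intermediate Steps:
1/(A + 69672) = 1/(56094 + 69672) = 1/125766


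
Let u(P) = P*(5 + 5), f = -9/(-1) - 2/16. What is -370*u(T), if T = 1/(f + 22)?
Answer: -29600/247 ≈ -119.84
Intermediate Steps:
f = 71/8 (f = -9*(-1) - 2*1/16 = 9 - ⅛ = 71/8 ≈ 8.8750)
T = 8/247 (T = 1/(71/8 + 22) = 1/(247/8) = 8/247 ≈ 0.032389)
u(P) = 10*P (u(P) = P*10 = 10*P)
-370*u(T) = -3700*8/247 = -370*80/247 = -29600/247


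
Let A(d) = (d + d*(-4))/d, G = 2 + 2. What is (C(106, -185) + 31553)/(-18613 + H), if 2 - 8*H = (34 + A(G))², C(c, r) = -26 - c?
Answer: -251368/149863 ≈ -1.6773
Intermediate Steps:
G = 4
A(d) = -3 (A(d) = (d - 4*d)/d = (-3*d)/d = -3)
H = -959/8 (H = ¼ - (34 - 3)²/8 = ¼ - ⅛*31² = ¼ - ⅛*961 = ¼ - 961/8 = -959/8 ≈ -119.88)
(C(106, -185) + 31553)/(-18613 + H) = ((-26 - 1*106) + 31553)/(-18613 - 959/8) = ((-26 - 106) + 31553)/(-149863/8) = (-132 + 31553)*(-8/149863) = 31421*(-8/149863) = -251368/149863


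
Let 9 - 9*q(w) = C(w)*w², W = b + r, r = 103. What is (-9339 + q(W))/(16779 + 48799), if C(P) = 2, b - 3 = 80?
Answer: -8513/32789 ≈ -0.25963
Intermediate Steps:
b = 83 (b = 3 + 80 = 83)
W = 186 (W = 83 + 103 = 186)
q(w) = 1 - 2*w²/9
(-9339 + q(W))/(16779 + 48799) = (-9339 + (1 - 2/9*186²))/(16779 + 48799) = (-9339 + (1 - 2/9*34596))/65578 = (-9339 + (1 - 7688))*(1/65578) = (-9339 - 7687)*(1/65578) = -17026*1/65578 = -8513/32789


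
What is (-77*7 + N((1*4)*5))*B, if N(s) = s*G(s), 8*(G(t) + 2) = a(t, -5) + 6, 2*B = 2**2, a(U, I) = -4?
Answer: -1148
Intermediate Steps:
B = 2 (B = (1/2)*2**2 = (1/2)*4 = 2)
G(t) = -7/4 (G(t) = -2 + (-4 + 6)/8 = -2 + (1/8)*2 = -2 + 1/4 = -7/4)
N(s) = -7*s/4 (N(s) = s*(-7/4) = -7*s/4)
(-77*7 + N((1*4)*5))*B = (-77*7 - 7*1*4*5/4)*2 = (-539 - 7*5)*2 = (-539 - 7/4*20)*2 = (-539 - 35)*2 = -574*2 = -1148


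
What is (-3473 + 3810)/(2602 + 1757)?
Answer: 337/4359 ≈ 0.077311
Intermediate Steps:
(-3473 + 3810)/(2602 + 1757) = 337/4359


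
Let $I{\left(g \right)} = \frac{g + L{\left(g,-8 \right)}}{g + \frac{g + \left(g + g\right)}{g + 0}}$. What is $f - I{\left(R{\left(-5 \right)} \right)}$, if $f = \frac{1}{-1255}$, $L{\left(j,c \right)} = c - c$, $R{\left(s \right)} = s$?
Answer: $- \frac{6277}{2510} \approx -2.5008$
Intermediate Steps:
$L{\left(j,c \right)} = 0$
$f = - \frac{1}{1255} \approx -0.00079681$
$I{\left(g \right)} = \frac{g}{3 + g}$ ($I{\left(g \right)} = \frac{g + 0}{g + \frac{g + \left(g + g\right)}{g + 0}} = \frac{g}{g + \frac{g + 2 g}{g}} = \frac{g}{g + \frac{3 g}{g}} = \frac{g}{g + 3} = \frac{g}{3 + g}$)
$f - I{\left(R{\left(-5 \right)} \right)} = - \frac{1}{1255} - - \frac{5}{3 - 5} = - \frac{1}{1255} - - \frac{5}{-2} = - \frac{1}{1255} - \left(-5\right) \left(- \frac{1}{2}\right) = - \frac{1}{1255} - \frac{5}{2} = - \frac{6277}{2510}$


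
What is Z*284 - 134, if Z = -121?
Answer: -34498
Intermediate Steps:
Z*284 - 134 = -121*284 - 134 = -34364 - 134 = -34498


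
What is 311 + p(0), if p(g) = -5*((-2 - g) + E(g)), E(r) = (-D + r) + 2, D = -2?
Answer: 301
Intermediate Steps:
E(r) = 4 + r (E(r) = (-1*(-2) + r) + 2 = (2 + r) + 2 = 4 + r)
p(g) = -10 (p(g) = -5*((-2 - g) + (4 + g)) = -5*2 = -10)
311 + p(0) = 311 - 10 = 301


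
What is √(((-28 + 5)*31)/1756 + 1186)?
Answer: √913955417/878 ≈ 34.432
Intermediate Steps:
√(((-28 + 5)*31)/1756 + 1186) = √(-23*31*(1/1756) + 1186) = √(-713*1/1756 + 1186) = √(-713/1756 + 1186) = √(2081903/1756) = √913955417/878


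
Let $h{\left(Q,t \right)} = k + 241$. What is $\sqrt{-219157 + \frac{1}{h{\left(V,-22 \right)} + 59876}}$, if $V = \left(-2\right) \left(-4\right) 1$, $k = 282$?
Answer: $\frac{i \sqrt{88832591901462}}{20133} \approx 468.14 i$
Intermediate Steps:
$V = 8$ ($V = 8 \cdot 1 = 8$)
$h{\left(Q,t \right)} = 523$ ($h{\left(Q,t \right)} = 282 + 241 = 523$)
$\sqrt{-219157 + \frac{1}{h{\left(V,-22 \right)} + 59876}} = \sqrt{-219157 + \frac{1}{523 + 59876}} = \sqrt{-219157 + \frac{1}{60399}} = \sqrt{- \frac{13236863642}{60399}} = \frac{i \sqrt{88832591901462}}{20133}$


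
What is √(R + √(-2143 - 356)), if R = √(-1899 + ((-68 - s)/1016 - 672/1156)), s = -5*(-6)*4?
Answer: √4318*√I*√(√35421379246 + 30226*√51)/4318 ≈ 6.8402 + 6.8402*I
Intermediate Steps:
s = 120 (s = 30*4 = 120)
R = I*√35421379246/4318 (R = √(-1899 + ((-68 - 1*120)/1016 - 672/1156)) = √(-1899 + ((-68 - 120)*(1/1016) - 672*1/1156)) = √(-1899 + (-188*1/1016 - 168/289)) = √(-1899 + (-47/254 - 168/289)) = √(-1899 - 56255/73406) = √(-139454249/73406) = I*√35421379246/4318 ≈ 43.586*I)
√(R + √(-2143 - 356)) = √(I*√35421379246/4318 + √(-2143 - 356)) = √(I*√35421379246/4318 + √(-2499)) = √(I*√35421379246/4318 + 7*I*√51) = √(7*I*√51 + I*√35421379246/4318)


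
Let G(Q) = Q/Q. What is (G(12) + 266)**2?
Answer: 71289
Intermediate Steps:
G(Q) = 1
(G(12) + 266)**2 = (1 + 266)**2 = 267**2 = 71289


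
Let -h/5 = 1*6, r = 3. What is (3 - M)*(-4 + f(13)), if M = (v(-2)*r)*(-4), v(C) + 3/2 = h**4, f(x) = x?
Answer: 87479865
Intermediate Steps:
h = -30 (h = -5*6 = -30)
v(C) = 1619997/2 (v(C) = -3/2 + (-30)**4 = -3/2 + 810000 = 1619997/2)
M = -9719982 (M = ((1619997/2)*3)*(-4) = (4859991/2)*(-4) = -9719982)
(3 - M)*(-4 + f(13)) = (3 - 1*(-9719982))*(-4 + 13) = (3 + 9719982)*9 = 9719985*9 = 87479865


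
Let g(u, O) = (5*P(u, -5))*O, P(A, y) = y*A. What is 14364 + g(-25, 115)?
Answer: 86239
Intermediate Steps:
P(A, y) = A*y
g(u, O) = -25*O*u (g(u, O) = (5*(u*(-5)))*O = (5*(-5*u))*O = (-25*u)*O = -25*O*u)
14364 + g(-25, 115) = 14364 - 25*115*(-25) = 14364 + 71875 = 86239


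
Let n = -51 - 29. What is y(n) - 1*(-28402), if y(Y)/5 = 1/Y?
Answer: 454431/16 ≈ 28402.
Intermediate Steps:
n = -80
y(Y) = 5/Y
y(n) - 1*(-28402) = 5/(-80) - 1*(-28402) = 5*(-1/80) + 28402 = -1/16 + 28402 = 454431/16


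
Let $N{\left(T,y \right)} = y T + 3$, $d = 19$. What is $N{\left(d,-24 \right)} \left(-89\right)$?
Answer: $40317$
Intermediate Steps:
$N{\left(T,y \right)} = 3 + T y$ ($N{\left(T,y \right)} = T y + 3 = 3 + T y$)
$N{\left(d,-24 \right)} \left(-89\right) = \left(3 + 19 \left(-24\right)\right) \left(-89\right) = \left(3 - 456\right) \left(-89\right) = \left(-453\right) \left(-89\right) = 40317$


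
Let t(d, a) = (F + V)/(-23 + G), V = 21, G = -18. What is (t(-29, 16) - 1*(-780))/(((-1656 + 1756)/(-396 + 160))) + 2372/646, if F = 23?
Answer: -607388702/331075 ≈ -1834.6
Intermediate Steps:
t(d, a) = -44/41 (t(d, a) = (23 + 21)/(-23 - 18) = 44/(-41) = 44*(-1/41) = -44/41)
(t(-29, 16) - 1*(-780))/(((-1656 + 1756)/(-396 + 160))) + 2372/646 = (-44/41 - 1*(-780))/(((-1656 + 1756)/(-396 + 160))) + 2372/646 = (-44/41 + 780)/((100/(-236))) + 2372*(1/646) = 31936/(41*((100*(-1/236)))) + 1186/323 = 31936/(41*(-25/59)) + 1186/323 = (31936/41)*(-59/25) + 1186/323 = -1884224/1025 + 1186/323 = -607388702/331075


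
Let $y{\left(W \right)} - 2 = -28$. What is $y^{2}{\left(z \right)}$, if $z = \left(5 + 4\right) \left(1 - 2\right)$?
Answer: $676$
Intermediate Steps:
$z = -9$ ($z = 9 \left(1 - 2\right) = 9 \left(-1\right) = -9$)
$y{\left(W \right)} = -26$ ($y{\left(W \right)} = 2 - 28 = -26$)
$y^{2}{\left(z \right)} = \left(-26\right)^{2} = 676$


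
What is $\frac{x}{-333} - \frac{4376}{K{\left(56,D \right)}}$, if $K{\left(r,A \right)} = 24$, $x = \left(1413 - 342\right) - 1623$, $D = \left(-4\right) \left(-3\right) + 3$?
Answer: $- \frac{6685}{37} \approx -180.68$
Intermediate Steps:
$D = 15$ ($D = 12 + 3 = 15$)
$x = -552$ ($x = 1071 - 1623 = -552$)
$\frac{x}{-333} - \frac{4376}{K{\left(56,D \right)}} = - \frac{552}{-333} - \frac{4376}{24} = \left(-552\right) \left(- \frac{1}{333}\right) - \frac{547}{3} = \frac{184}{111} - \frac{547}{3} = - \frac{6685}{37}$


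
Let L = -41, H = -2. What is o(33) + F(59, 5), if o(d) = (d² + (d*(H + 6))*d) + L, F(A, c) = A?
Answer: 5463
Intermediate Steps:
o(d) = -41 + 5*d² (o(d) = (d² + (d*(-2 + 6))*d) - 41 = (d² + (d*4)*d) - 41 = (d² + (4*d)*d) - 41 = (d² + 4*d²) - 41 = 5*d² - 41 = -41 + 5*d²)
o(33) + F(59, 5) = (-41 + 5*33²) + 59 = (-41 + 5*1089) + 59 = (-41 + 5445) + 59 = 5404 + 59 = 5463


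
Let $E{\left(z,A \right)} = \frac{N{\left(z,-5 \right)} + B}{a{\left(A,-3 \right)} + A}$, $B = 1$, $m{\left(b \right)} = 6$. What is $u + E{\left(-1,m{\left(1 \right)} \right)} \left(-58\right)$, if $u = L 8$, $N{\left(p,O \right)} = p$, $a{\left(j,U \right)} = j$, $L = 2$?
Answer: $16$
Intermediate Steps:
$u = 16$ ($u = 2 \cdot 8 = 16$)
$E{\left(z,A \right)} = \frac{1 + z}{2 A}$ ($E{\left(z,A \right)} = \frac{z + 1}{A + A} = \frac{1 + z}{2 A}$)
$u + E{\left(-1,m{\left(1 \right)} \right)} \left(-58\right) = 16 + \frac{1 - 1}{2 \cdot 6} \left(-58\right) = 16 + \frac{1}{2} \cdot \frac{1}{6} \cdot 0 \left(-58\right) = 16 + 0 \left(-58\right) = 16 + 0 = 16$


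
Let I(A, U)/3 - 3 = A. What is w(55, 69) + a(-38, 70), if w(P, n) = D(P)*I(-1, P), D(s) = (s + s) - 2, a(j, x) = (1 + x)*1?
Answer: 719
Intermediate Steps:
I(A, U) = 9 + 3*A
a(j, x) = 1 + x
D(s) = -2 + 2*s (D(s) = 2*s - 2 = -2 + 2*s)
w(P, n) = -12 + 12*P (w(P, n) = (-2 + 2*P)*(9 + 3*(-1)) = (-2 + 2*P)*(9 - 3) = (-2 + 2*P)*6 = -12 + 12*P)
w(55, 69) + a(-38, 70) = (-12 + 12*55) + (1 + 70) = (-12 + 660) + 71 = 648 + 71 = 719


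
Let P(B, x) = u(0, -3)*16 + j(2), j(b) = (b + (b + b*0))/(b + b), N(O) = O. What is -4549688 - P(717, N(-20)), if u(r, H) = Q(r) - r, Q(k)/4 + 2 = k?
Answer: -4549561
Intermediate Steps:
Q(k) = -8 + 4*k
u(r, H) = -8 + 3*r (u(r, H) = (-8 + 4*r) - r = -8 + 3*r)
j(b) = 1 (j(b) = (b + (b + 0))/((2*b)) = (b + b)*(1/(2*b)) = (2*b)*(1/(2*b)) = 1)
P(B, x) = -127 (P(B, x) = (-8 + 3*0)*16 + 1 = (-8 + 0)*16 + 1 = -8*16 + 1 = -128 + 1 = -127)
-4549688 - P(717, N(-20)) = -4549688 - 1*(-127) = -4549688 + 127 = -4549561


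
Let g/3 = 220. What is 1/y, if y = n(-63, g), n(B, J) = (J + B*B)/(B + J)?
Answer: 199/1543 ≈ 0.12897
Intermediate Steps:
g = 660 (g = 3*220 = 660)
n(B, J) = (J + B²)/(B + J)
y = 1543/199 (y = (660 + (-63)²)/(-63 + 660) = (660 + 3969)/597 = (1/597)*4629 = 1543/199 ≈ 7.7538)
1/y = 1/(1543/199) = 199/1543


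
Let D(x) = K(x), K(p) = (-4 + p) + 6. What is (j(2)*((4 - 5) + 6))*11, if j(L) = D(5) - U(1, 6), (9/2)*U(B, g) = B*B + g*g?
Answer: -605/9 ≈ -67.222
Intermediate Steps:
U(B, g) = 2*B²/9 + 2*g²/9 (U(B, g) = 2*(B*B + g*g)/9 = 2*(B² + g²)/9 = 2*B²/9 + 2*g²/9)
K(p) = 2 + p
D(x) = 2 + x
j(L) = -11/9 (j(L) = (2 + 5) - ((2/9)*1² + (2/9)*6²) = 7 - ((2/9)*1 + (2/9)*36) = 7 - (2/9 + 8) = 7 - 1*74/9 = 7 - 74/9 = -11/9)
(j(2)*((4 - 5) + 6))*11 = -11*((4 - 5) + 6)/9*11 = -11*(-1 + 6)/9*11 = -11/9*5*11 = -55/9*11 = -605/9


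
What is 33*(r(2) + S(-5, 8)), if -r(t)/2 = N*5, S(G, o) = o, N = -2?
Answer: 924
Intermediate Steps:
r(t) = 20 (r(t) = -(-4)*5 = -2*(-10) = 20)
33*(r(2) + S(-5, 8)) = 33*(20 + 8) = 33*28 = 924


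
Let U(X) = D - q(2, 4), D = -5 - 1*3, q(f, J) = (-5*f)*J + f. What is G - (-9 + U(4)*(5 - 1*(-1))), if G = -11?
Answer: -182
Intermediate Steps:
q(f, J) = f - 5*J*f (q(f, J) = -5*J*f + f = f - 5*J*f)
D = -8 (D = -5 - 3 = -8)
U(X) = 30 (U(X) = -8 - 2*(1 - 5*4) = -8 - 2*(1 - 20) = -8 - 2*(-19) = -8 - 1*(-38) = -8 + 38 = 30)
G - (-9 + U(4)*(5 - 1*(-1))) = -11 - (-9 + 30*(5 - 1*(-1))) = -11 - (-9 + 30*(5 + 1)) = -11 - (-9 + 30*6) = -11 - (-9 + 180) = -11 - 1*171 = -11 - 171 = -182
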